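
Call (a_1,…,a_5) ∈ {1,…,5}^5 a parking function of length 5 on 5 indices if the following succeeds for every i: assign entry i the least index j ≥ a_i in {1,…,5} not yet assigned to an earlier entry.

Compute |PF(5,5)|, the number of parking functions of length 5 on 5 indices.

1296

|PF(5,5)| = (6−5)·6^(5−1) = 1 · 1296 = 1296
E.g. (2,3,1,4,3) → sorted (1,2,3,3,4): b_i ≤ i ∀i, a PF.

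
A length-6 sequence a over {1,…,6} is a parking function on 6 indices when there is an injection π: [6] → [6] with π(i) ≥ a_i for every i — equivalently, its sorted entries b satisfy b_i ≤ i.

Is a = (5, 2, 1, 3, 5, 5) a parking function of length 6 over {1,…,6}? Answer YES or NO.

NO

Sorted: b = (1, 2, 3, 5, 5, 5).
  b_1=1 ≤ 1
  b_2=2 ≤ 2
  b_3=3 ≤ 3
  b_4=5 > 4
  fails at i=4 ⇒ NO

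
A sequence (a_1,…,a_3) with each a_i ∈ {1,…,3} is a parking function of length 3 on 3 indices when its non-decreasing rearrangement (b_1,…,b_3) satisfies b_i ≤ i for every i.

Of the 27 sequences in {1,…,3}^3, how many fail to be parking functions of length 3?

11

Count = (4−3)·4^(3−1) = 1×16 = 16
Example (3,3,3) → sorted (3,3,3): b_1=3>1, not a PF.
3^3 − 16 = 27 − 16 = 11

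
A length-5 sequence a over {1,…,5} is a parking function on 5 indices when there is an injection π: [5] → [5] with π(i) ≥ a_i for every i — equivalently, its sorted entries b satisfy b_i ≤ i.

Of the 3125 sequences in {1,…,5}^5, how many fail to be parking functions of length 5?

1829

|PF(5,5)| = 1·6^4 = 1 · 1296 = 1296
One tuple (3,5,4,5,3) → sorted (3,3,4,5,5): b_1=3>1, not a PF.
Total 3125; non-PF = 3125−1296 = 1829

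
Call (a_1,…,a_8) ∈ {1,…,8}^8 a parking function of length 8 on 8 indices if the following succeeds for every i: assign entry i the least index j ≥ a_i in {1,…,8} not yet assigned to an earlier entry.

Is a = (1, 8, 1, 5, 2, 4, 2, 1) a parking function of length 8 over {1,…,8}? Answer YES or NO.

YES

Order a: b = (1, 1, 1, 2, 2, 4, 5, 8).
  b_1=1 ≤ 1
  b_2=1 ≤ 2
  b_3=1 ≤ 3
  b_4=2 ≤ 4
  b_5=2 ≤ 5
  b_6=4 ≤ 6
  b_7=5 ≤ 7
  b_8=8 ≤ 8
All bounds hold ⇒ YES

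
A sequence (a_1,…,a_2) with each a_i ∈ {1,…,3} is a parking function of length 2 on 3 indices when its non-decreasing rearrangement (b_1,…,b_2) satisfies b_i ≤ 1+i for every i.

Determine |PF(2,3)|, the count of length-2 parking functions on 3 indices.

8

|PF(2,3)| = (4−2)·4^(2−1) = 2 · 4 = 8 (Konheim–Weiss)
E.g. (1,3) → sorted (1,3): b_i ≤ 1+i ∀i, a PF.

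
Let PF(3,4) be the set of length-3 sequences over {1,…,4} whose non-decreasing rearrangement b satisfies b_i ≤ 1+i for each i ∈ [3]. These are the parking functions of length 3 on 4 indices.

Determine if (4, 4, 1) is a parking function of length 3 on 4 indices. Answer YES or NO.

NO

Order a: b = (1, 4, 4).
  b_1=1 ≤ 2
  b_2=4 > 3
  fails at i=2 ⇒ NO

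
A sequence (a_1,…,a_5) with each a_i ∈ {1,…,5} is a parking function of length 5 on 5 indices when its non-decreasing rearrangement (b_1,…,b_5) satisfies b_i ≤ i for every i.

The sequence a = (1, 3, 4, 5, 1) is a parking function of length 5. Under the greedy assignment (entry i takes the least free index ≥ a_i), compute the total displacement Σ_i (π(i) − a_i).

Σπ = 5·6/2 = 15 (π permutes [5]); Σa = 1+3+4+5+1 = 14; disp = 15−14 = 1.

1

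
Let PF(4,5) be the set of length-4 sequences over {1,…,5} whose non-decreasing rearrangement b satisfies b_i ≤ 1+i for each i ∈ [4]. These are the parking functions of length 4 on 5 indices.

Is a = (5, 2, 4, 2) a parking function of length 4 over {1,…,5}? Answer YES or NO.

Rearranged: b = (2, 2, 4, 5).
  b_1=2 ≤ 2
  b_2=2 ≤ 3
  b_3=4 ≤ 4
  b_4=5 ≤ 5
All bounds hold ⇒ YES

YES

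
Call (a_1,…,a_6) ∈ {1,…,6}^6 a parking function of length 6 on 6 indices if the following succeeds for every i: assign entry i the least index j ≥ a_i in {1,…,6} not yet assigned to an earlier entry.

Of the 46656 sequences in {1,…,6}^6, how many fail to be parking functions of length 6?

|PF| = (6−6+1)·(6+1)^(6−1) = 1·16807 = 16807 (Konheim–Weiss)
E.g. (5,5,3,6,3,5) → sorted (3,3,5,5,5,6): b_1=3>1, not a PF.
Total 46656; non-PF = 46656−16807 = 29849

29849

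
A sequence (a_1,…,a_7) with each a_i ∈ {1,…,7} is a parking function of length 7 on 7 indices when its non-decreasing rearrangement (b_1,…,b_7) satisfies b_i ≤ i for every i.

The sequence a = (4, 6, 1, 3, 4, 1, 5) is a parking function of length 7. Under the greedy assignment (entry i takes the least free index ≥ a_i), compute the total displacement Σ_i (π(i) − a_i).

4

Σπ = 28 ({1..7} each once); Σa = 4+6+1+3+4+1+5 = 24; disp = 28−24 = 4.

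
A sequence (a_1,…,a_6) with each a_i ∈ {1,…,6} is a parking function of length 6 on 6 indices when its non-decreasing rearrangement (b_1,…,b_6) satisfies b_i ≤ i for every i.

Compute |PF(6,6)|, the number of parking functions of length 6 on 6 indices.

|PF| = (7−6)·7^(6−1) = 1·16807 = 16807
Example (5,2,1,5,2,3) → sorted (1,2,2,3,5,5): b_i ≤ i ∀i, a PF.

16807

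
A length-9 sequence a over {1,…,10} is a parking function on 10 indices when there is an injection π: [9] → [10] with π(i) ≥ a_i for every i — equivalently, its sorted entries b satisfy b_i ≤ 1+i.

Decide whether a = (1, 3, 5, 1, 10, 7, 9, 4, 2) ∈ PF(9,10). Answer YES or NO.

YES

Order a: b = (1, 1, 2, 3, 4, 5, 7, 9, 10).
  b_1=1 ≤ 2
  b_2=1 ≤ 3
  b_3=2 ≤ 4
  b_4=3 ≤ 5
  b_5=4 ≤ 6
  b_6=5 ≤ 7
  b_7=7 ≤ 8
  b_8=9 ≤ 9
  b_9=10 ≤ 10
All bounds hold ⇒ YES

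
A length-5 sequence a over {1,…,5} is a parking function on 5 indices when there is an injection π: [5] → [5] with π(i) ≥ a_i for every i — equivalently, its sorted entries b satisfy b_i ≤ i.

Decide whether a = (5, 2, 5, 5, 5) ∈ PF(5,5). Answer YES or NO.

NO

Rearranged: b = (2, 5, 5, 5, 5).
  b_1=2 > 1
  fails at i=1 ⇒ NO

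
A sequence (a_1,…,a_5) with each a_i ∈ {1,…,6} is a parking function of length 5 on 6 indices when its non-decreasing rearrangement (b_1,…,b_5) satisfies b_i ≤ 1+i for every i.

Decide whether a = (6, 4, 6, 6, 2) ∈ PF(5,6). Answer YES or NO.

NO

Rearranged: b = (2, 4, 6, 6, 6).
  b_1=2 ≤ 2
  b_2=4 > 3
  fails at i=2 ⇒ NO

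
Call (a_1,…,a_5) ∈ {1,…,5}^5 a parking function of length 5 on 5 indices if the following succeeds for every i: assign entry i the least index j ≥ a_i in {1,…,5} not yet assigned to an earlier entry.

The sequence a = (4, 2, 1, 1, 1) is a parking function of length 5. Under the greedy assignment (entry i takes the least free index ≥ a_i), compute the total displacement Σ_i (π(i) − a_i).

Σπ = 5·6/2 = 15 (π permutes [5]); Σa = 4+2+1+1+1 = 9; disp = 15−9 = 6.

6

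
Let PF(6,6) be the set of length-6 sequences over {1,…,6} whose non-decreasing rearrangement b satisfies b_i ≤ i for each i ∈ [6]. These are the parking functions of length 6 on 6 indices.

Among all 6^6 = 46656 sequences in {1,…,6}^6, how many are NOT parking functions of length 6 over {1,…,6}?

29849

|PF| = (6−6+1)·(6+1)^(6−1) = 1·16807 = 16807 (Konheim–Weiss)
E.g. (6,6,6,2,3,4) → sorted (2,3,4,6,6,6): b_1=2>1, not a PF.
So 46656 − 16807 = 29849 fail.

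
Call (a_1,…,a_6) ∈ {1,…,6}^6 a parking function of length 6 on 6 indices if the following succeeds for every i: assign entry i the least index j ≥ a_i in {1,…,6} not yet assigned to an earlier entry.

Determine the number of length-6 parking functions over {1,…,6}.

|PF(6,6)| = (6−6+1)·(6+1)^(6−1) = 1×16807 = 16807 (Pollak)
One tuple (3,2,1,6,1,5) → sorted (1,1,2,3,5,6): b_i ≤ i ∀i, a PF.

16807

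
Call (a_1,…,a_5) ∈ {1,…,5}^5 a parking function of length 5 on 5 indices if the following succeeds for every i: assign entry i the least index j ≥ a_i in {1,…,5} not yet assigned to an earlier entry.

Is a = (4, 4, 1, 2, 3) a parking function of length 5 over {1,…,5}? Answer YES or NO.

Rearranged: b = (1, 2, 3, 4, 4).
  b_1=1 ≤ 1
  b_2=2 ≤ 2
  b_3=3 ≤ 3
  b_4=4 ≤ 4
  b_5=4 ≤ 5
All bounds hold ⇒ YES

YES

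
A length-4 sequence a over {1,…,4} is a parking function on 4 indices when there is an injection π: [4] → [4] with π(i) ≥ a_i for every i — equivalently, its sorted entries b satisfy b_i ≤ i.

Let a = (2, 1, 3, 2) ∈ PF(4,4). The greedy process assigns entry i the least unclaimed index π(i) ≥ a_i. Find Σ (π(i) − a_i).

2

Σπ = 4·5/2 = 10 (π permutes [4]); Σa = 2+1+3+2 = 8; disp = 10−8 = 2.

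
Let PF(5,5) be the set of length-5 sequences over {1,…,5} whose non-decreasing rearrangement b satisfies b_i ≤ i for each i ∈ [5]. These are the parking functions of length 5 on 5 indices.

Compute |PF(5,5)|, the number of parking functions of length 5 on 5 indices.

1296

#PF = (5−5+1)·(5+1)^(5−1) = 1 · 1296 = 1296 (Konheim–Weiss)
One tuple (1,2,1,5,1) → sorted (1,1,1,2,5): b_i ≤ i ∀i, a PF.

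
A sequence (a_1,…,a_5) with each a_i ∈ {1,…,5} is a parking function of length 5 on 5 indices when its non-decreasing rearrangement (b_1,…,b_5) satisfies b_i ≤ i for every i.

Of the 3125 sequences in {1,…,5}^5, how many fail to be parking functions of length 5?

#PF = 1·6^4 = 1 · 1296 = 1296 (Pollak)
One tuple (1,5,3,5,3) → sorted (1,3,3,5,5): b_2=3>2, not a PF.
5^5 − 1296 = 3125 − 1296 = 1829

1829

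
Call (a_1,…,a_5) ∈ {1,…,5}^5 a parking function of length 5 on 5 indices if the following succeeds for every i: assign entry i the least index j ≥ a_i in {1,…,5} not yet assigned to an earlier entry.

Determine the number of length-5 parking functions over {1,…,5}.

1296

Count = (5+1−5)·(5+1)^{5−1} = 1×1296 = 1296 [KW]
One tuple (1,3,5,1,2) → sorted (1,1,2,3,5): b_i ≤ i ∀i, a PF.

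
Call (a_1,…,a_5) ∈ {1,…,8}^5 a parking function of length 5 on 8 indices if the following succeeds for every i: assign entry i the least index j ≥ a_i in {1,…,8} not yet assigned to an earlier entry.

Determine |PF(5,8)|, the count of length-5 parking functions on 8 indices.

|PF| = (8+1−5)·(8+1)^{5−1} = 4·6561 = 26244
Check (7,2,7,4,3) → sorted (2,3,4,7,7): b_i ≤ 3+i ∀i, a PF.

26244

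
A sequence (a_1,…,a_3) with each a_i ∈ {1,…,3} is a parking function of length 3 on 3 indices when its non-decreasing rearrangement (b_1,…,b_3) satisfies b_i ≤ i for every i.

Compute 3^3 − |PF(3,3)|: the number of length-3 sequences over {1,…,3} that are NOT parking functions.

11

#PF = (3−3+1)·(3+1)^(3−1) = 1×16 = 16 [KW]
E.g. (2,3,3) → sorted (2,3,3): b_1=2>1, not a PF.
So 27 − 16 = 11 fail.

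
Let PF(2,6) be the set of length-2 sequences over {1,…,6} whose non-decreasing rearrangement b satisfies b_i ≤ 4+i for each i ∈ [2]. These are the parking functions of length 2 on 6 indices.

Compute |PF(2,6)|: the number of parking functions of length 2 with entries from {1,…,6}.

Count = (6+1−2)·(6+1)^{2−1} = 5 · 7 = 35 (Konheim–Weiss)
One tuple (5,4) → sorted (4,5): b_i ≤ 4+i ∀i, a PF.

35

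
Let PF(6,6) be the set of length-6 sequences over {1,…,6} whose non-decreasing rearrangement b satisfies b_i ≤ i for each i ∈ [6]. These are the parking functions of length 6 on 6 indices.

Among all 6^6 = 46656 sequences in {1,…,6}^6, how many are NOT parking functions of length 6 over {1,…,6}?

#PF = (7−6)·7^(6−1) = 1×16807 = 16807 [KW]
One tuple (5,5,6,5,5,1) → sorted (1,5,5,5,5,6): b_2=5>2, not a PF.
So 46656 − 16807 = 29849 fail.

29849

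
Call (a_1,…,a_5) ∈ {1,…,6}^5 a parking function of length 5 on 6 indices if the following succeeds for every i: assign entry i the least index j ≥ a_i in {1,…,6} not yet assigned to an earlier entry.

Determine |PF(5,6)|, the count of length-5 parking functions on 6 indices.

Count = (6+1−5)·(6+1)^{5−1} = 2·2401 = 4802 (Pollak)
Example (3,6,4,5,2) → sorted (2,3,4,5,6): b_i ≤ 1+i ∀i, a PF.

4802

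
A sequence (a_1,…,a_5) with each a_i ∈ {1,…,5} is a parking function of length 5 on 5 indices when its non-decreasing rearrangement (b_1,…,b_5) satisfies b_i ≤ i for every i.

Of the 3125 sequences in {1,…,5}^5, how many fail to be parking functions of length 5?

|PF(5,5)| = (6−5)·6^(5−1) = 1 · 1296 = 1296 (Konheim–Weiss)
Check (3,3,2,4,2) → sorted (2,2,3,3,4): b_1=2>1, not a PF.
Total 3125; non-PF = 3125−1296 = 1829

1829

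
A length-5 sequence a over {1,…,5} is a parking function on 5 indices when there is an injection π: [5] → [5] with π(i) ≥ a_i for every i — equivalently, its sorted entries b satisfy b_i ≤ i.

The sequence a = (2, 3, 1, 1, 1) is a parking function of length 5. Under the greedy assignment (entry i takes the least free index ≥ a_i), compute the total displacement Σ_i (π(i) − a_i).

Σπ = 5·6/2 = 15 (π permutes [5]); Σa = 2+3+1+1+1 = 8; disp = 15−8 = 7.

7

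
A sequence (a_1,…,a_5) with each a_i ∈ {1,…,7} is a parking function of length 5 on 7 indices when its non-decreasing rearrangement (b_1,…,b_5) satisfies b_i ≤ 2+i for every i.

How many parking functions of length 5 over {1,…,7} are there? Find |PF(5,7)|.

12288

Count = (7−5+1)·(7+1)^(5−1) = 3×4096 = 12288 [KW]
Example (1,1,7,5,6) → sorted (1,1,5,6,7): b_i ≤ 2+i ∀i, a PF.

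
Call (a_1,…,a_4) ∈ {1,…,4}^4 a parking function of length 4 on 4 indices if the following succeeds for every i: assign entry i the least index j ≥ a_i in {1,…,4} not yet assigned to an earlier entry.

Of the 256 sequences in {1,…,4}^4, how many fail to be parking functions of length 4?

131

|PF(4,4)| = 1·5^3 = 1·125 = 125 [KW]
Check (2,2,3,2) → sorted (2,2,2,3): b_1=2>1, not a PF.
Total 256; non-PF = 256−125 = 131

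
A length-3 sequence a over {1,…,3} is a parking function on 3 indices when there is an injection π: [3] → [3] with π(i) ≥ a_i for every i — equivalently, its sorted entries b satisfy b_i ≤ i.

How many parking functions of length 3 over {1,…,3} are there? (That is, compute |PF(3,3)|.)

#PF = (3+1−3)·(3+1)^{3−1} = 1·16 = 16
Check (1,2,1) → sorted (1,1,2): b_i ≤ i ∀i, a PF.

16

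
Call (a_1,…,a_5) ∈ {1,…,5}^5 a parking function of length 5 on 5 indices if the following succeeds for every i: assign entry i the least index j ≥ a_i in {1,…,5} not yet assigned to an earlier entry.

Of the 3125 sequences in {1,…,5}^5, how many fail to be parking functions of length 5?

1829

|PF(5,5)| = (5−5+1)·(5+1)^(5−1) = 1 · 1296 = 1296 (Konheim–Weiss)
Check (1,4,4,4,1) → sorted (1,1,4,4,4): b_3=4>3, not a PF.
5^5 − 1296 = 3125 − 1296 = 1829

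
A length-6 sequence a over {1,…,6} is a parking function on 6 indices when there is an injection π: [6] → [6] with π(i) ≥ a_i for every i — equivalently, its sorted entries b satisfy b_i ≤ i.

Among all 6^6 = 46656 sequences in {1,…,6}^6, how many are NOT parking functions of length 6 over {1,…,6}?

29849

|PF(6,6)| = (7−6)·7^(6−1) = 1 · 16807 = 16807 [KW]
E.g. (6,5,5,5,3,4) → sorted (3,4,5,5,5,6): b_1=3>1, not a PF.
6^6 − 16807 = 46656 − 16807 = 29849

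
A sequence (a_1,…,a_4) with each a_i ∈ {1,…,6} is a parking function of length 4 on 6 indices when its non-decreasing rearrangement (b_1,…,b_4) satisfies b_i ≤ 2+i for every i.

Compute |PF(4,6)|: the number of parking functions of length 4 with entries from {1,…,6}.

Count = (6−4+1)·(6+1)^(4−1) = 3 · 343 = 1029 [KW]
Example (4,1,5,5) → sorted (1,4,5,5): b_i ≤ 2+i ∀i, a PF.

1029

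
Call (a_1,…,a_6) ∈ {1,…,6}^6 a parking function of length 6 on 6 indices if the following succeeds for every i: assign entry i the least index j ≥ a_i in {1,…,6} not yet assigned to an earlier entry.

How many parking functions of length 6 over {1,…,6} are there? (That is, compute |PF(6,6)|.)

Count = 1·7^5 = 1 · 16807 = 16807 [KW]
E.g. (6,5,2,1,4,1) → sorted (1,1,2,4,5,6): b_i ≤ i ∀i, a PF.

16807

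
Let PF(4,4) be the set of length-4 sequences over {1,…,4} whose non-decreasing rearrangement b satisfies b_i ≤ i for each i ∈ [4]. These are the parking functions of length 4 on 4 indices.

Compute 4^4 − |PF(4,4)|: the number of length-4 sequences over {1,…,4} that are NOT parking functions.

|PF| = 1·5^3 = 1×125 = 125 (Konheim–Weiss)
One tuple (3,3,3,4) → sorted (3,3,3,4): b_1=3>1, not a PF.
Total 256; non-PF = 256−125 = 131

131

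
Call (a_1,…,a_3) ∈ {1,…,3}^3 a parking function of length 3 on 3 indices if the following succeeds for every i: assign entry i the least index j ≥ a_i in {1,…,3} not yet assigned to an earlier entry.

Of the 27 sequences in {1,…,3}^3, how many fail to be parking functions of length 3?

11

Count = (4−3)·4^(3−1) = 1·16 = 16 (Konheim–Weiss)
Example (1,3,3) → sorted (1,3,3): b_2=3>2, not a PF.
3^3 − 16 = 27 − 16 = 11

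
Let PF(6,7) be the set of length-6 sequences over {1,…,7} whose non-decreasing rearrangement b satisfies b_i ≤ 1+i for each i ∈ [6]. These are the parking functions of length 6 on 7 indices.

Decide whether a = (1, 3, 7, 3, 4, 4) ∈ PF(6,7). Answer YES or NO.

Order a: b = (1, 3, 3, 4, 4, 7).
  b_1=1 ≤ 2
  b_2=3 ≤ 3
  b_3=3 ≤ 4
  b_4=4 ≤ 5
  b_5=4 ≤ 6
  b_6=7 ≤ 7
All bounds hold ⇒ YES

YES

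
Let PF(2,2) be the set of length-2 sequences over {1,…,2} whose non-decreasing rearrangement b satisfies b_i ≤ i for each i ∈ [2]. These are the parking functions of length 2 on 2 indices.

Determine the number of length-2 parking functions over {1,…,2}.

Count = 1·3^1 = 1×3 = 3 (Konheim–Weiss)
Check (2,1) → sorted (1,2): b_i ≤ i ∀i, a PF.

3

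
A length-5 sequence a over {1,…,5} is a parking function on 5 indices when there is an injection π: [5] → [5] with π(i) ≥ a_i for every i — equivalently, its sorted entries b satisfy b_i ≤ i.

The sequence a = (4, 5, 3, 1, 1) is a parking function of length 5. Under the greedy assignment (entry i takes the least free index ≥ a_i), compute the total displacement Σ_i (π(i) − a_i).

1

Σπ(i) = 1+…+5 = 15; Σa = 4+5+3+1+1 = 14; disp = 15−14 = 1.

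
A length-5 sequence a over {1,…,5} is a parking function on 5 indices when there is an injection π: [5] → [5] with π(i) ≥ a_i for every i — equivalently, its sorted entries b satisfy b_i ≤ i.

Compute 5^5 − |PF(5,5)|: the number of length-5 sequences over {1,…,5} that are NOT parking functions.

1829

Count = (6−5)·6^(5−1) = 1·1296 = 1296 (Pollak)
One tuple (3,4,3,4,5) → sorted (3,3,4,4,5): b_1=3>1, not a PF.
5^5 − 1296 = 3125 − 1296 = 1829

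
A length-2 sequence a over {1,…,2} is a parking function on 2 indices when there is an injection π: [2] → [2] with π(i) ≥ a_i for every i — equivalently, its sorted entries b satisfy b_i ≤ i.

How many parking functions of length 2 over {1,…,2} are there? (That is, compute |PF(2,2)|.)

3

#PF = (2+1−2)·(2+1)^{2−1} = 1·3 = 3 (Pollak)
E.g. (1,1) → sorted (1,1): b_i ≤ i ∀i, a PF.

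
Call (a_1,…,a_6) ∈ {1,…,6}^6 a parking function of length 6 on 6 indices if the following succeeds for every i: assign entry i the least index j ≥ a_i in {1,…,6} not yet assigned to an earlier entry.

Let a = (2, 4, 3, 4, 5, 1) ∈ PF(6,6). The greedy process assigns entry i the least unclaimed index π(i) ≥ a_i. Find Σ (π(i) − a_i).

2

Σπ(i) = 1+…+6 = 21; Σa = 2+4+3+4+5+1 = 19; disp = 21−19 = 2.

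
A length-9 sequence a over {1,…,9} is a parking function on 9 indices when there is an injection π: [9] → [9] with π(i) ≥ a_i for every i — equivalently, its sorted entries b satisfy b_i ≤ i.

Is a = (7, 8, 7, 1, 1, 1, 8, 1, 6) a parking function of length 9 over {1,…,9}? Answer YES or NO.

Sorted: b = (1, 1, 1, 1, 6, 7, 7, 8, 8).
  b_1=1 ≤ 1
  b_2=1 ≤ 2
  b_3=1 ≤ 3
  b_4=1 ≤ 4
  b_5=6 > 5
  fails at i=5 ⇒ NO

NO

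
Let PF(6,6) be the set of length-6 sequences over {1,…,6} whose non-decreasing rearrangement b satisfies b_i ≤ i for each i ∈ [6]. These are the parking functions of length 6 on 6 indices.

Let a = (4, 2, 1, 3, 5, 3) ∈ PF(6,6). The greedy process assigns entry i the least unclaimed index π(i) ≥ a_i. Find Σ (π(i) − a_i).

3

Σπ = 6·7/2 = 21 (π permutes [6]); Σa = 4+2+1+3+5+3 = 18; disp = 21−18 = 3.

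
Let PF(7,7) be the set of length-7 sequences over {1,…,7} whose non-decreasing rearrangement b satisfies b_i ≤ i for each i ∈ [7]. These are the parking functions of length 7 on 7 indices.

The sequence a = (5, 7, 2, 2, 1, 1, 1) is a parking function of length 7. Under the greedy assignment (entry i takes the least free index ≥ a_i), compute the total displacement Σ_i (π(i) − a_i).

9

Σπ(i) = 1+…+7 = 28; Σa = 5+7+2+2+1+1+1 = 19; disp = 28−19 = 9.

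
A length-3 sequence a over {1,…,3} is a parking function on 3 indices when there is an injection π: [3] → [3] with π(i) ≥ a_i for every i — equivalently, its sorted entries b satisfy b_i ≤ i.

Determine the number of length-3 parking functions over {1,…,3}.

|PF(3,3)| = 1·4^2 = 1·16 = 16 [KW]
Check (1,1,3) → sorted (1,1,3): b_i ≤ i ∀i, a PF.

16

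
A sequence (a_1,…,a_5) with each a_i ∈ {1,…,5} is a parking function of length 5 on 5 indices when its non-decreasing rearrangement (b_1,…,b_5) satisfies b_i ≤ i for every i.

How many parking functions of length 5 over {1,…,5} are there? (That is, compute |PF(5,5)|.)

1296

|PF(5,5)| = (5−5+1)·(5+1)^(5−1) = 1×1296 = 1296 [KW]
Check (1,3,1,5,1) → sorted (1,1,1,3,5): b_i ≤ i ∀i, a PF.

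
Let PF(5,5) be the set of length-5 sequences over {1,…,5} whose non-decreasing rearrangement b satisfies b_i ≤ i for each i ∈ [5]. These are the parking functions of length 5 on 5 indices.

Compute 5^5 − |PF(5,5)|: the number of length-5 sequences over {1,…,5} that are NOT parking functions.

1829

|PF| = (5−5+1)·(5+1)^(5−1) = 1·1296 = 1296 (Konheim–Weiss)
Example (5,1,3,5,2) → sorted (1,2,3,5,5): b_4=5>4, not a PF.
So 3125 − 1296 = 1829 fail.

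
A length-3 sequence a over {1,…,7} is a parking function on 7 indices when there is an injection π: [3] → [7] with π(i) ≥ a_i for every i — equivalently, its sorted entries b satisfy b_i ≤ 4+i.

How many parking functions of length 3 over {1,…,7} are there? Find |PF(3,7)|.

#PF = (8−3)·8^(3−1) = 5 · 64 = 320 (Konheim–Weiss)
E.g. (3,5,5) → sorted (3,5,5): b_i ≤ 4+i ∀i, a PF.

320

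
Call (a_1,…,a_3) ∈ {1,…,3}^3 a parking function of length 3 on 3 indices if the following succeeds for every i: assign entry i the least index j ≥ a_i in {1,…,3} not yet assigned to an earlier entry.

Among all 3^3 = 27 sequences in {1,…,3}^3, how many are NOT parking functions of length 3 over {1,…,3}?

#PF = (3+1−3)·(3+1)^{3−1} = 1×16 = 16 (Pollak)
E.g. (3,3,3) → sorted (3,3,3): b_1=3>1, not a PF.
3^3 − 16 = 27 − 16 = 11

11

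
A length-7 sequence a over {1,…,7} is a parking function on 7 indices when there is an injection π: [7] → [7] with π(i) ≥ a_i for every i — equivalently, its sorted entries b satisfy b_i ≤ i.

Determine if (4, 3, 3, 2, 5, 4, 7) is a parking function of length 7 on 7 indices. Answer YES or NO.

Order a: b = (2, 3, 3, 4, 4, 5, 7).
  b_1=2 > 1
  fails at i=1 ⇒ NO

NO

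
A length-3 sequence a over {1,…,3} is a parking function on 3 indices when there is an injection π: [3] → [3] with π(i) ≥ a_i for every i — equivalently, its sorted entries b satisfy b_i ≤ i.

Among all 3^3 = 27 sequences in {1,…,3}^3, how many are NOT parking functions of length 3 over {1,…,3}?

|PF| = (3−3+1)·(3+1)^(3−1) = 1×16 = 16
One tuple (3,3,3) → sorted (3,3,3): b_1=3>1, not a PF.
3^3 − 16 = 27 − 16 = 11

11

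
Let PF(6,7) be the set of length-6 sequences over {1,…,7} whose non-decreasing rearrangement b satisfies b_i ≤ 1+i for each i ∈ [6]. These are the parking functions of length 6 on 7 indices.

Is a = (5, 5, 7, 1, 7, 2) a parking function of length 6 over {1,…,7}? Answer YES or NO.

NO

Rearranged: b = (1, 2, 5, 5, 7, 7).
  b_1=1 ≤ 2
  b_2=2 ≤ 3
  b_3=5 > 4
  fails at i=3 ⇒ NO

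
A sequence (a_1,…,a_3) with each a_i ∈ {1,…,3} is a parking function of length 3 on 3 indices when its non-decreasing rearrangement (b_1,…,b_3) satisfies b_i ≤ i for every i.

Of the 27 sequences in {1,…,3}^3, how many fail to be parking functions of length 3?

11

Count = 1·4^2 = 1 · 16 = 16 (Pollak)
Example (2,3,2) → sorted (2,2,3): b_1=2>1, not a PF.
So 27 − 16 = 11 fail.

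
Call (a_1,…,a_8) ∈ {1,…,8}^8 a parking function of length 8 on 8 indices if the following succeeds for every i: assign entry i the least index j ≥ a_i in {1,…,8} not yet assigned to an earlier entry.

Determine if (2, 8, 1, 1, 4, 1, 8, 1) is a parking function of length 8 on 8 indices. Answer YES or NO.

Order a: b = (1, 1, 1, 1, 2, 4, 8, 8).
  b_1=1 ≤ 1
  b_2=1 ≤ 2
  b_3=1 ≤ 3
  b_4=1 ≤ 4
  b_5=2 ≤ 5
  b_6=4 ≤ 6
  b_7=8 > 7
  fails at i=7 ⇒ NO

NO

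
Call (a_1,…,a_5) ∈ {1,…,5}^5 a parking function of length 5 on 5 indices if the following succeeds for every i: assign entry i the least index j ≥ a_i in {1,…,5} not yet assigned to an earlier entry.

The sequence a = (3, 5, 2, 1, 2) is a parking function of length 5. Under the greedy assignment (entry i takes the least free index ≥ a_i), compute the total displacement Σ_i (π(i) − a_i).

Σπ(i) = 1+…+5 = 15; Σa = 3+5+2+1+2 = 13; disp = 15−13 = 2.

2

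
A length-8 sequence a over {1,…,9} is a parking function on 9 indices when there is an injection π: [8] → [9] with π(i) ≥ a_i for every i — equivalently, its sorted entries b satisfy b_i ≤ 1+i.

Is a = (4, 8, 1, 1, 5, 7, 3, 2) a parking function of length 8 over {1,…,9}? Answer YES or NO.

YES

Order a: b = (1, 1, 2, 3, 4, 5, 7, 8).
  b_1=1 ≤ 2
  b_2=1 ≤ 3
  b_3=2 ≤ 4
  b_4=3 ≤ 5
  b_5=4 ≤ 6
  b_6=5 ≤ 7
  b_7=7 ≤ 8
  b_8=8 ≤ 9
All bounds hold ⇒ YES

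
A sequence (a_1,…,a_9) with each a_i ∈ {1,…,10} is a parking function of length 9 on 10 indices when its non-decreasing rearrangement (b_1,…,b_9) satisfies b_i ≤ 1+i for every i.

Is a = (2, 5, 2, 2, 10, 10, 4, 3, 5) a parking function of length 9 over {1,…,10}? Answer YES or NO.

NO

Sorted: b = (2, 2, 2, 3, 4, 5, 5, 10, 10).
  b_1=2 ≤ 2
  b_2=2 ≤ 3
  b_3=2 ≤ 4
  b_4=3 ≤ 5
  b_5=4 ≤ 6
  b_6=5 ≤ 7
  b_7=5 ≤ 8
  b_8=10 > 9
  fails at i=8 ⇒ NO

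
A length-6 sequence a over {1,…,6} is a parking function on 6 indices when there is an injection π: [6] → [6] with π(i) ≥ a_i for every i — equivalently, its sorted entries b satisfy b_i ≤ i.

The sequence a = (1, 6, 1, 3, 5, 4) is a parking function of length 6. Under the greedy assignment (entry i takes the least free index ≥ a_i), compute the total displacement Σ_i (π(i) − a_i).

Σπ = 21 ({1..6} each once); Σa = 1+6+1+3+5+4 = 20; disp = 21−20 = 1.

1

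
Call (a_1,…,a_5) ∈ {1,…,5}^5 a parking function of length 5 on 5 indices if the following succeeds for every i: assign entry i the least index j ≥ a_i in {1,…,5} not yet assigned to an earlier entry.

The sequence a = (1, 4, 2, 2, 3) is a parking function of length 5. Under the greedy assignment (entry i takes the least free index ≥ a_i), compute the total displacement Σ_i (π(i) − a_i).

Σπ(i) = 1+…+5 = 15; Σa = 1+4+2+2+3 = 12; disp = 15−12 = 3.

3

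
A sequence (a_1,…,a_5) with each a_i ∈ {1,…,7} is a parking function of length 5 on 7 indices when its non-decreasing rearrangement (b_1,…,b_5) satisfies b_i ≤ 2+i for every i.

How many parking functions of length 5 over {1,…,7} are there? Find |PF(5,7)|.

12288

|PF| = (7+1−5)·(7+1)^{5−1} = 3 · 4096 = 12288 (Konheim–Weiss)
Check (2,1,4,6,5) → sorted (1,2,4,5,6): b_i ≤ 2+i ∀i, a PF.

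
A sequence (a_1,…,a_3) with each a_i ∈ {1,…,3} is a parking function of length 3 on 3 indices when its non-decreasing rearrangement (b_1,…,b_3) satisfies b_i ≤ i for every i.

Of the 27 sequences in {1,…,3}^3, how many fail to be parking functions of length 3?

#PF = (3−3+1)·(3+1)^(3−1) = 1·16 = 16 [KW]
E.g. (3,3,3) → sorted (3,3,3): b_1=3>1, not a PF.
Total 27; non-PF = 27−16 = 11

11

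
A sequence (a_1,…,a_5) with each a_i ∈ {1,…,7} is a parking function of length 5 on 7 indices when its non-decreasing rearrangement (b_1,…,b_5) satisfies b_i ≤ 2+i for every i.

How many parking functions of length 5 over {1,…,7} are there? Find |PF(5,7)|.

12288

|PF(5,7)| = (8−5)·8^(5−1) = 3·4096 = 12288 (Konheim–Weiss)
E.g. (2,4,1,5,7) → sorted (1,2,4,5,7): b_i ≤ 2+i ∀i, a PF.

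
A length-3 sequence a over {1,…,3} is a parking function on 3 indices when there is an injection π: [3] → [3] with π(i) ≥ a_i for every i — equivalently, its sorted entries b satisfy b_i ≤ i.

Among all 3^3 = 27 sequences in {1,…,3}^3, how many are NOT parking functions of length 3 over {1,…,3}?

11

Count = (3−3+1)·(3+1)^(3−1) = 1·16 = 16 (Pollak)
E.g. (3,2,2) → sorted (2,2,3): b_1=2>1, not a PF.
So 27 − 16 = 11 fail.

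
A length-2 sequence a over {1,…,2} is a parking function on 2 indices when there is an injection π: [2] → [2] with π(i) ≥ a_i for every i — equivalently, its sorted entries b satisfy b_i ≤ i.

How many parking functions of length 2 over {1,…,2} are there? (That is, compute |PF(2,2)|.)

3

Count = (3−2)·3^(2−1) = 1·3 = 3 (Konheim–Weiss)
Check (2,1) → sorted (1,2): b_i ≤ i ∀i, a PF.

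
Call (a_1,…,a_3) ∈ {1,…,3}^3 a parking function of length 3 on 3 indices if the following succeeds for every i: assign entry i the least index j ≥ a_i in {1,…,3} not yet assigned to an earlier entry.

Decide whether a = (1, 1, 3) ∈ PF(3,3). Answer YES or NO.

YES

Order a: b = (1, 1, 3).
  b_1=1 ≤ 1
  b_2=1 ≤ 2
  b_3=3 ≤ 3
All bounds hold ⇒ YES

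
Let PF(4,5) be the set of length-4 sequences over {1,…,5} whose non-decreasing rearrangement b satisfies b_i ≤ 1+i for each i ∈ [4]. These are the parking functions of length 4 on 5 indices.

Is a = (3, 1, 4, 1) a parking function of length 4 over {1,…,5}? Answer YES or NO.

Sorted: b = (1, 1, 3, 4).
  b_1=1 ≤ 2
  b_2=1 ≤ 3
  b_3=3 ≤ 4
  b_4=4 ≤ 5
All bounds hold ⇒ YES

YES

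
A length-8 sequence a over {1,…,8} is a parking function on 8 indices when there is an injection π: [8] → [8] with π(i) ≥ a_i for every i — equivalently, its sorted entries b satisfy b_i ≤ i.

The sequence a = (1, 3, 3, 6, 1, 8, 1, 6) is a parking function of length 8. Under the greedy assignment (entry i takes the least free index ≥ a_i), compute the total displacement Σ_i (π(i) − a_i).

Σπ(i) = 1+…+8 = 36; Σa = 1+3+3+6+1+8+1+6 = 29; disp = 36−29 = 7.

7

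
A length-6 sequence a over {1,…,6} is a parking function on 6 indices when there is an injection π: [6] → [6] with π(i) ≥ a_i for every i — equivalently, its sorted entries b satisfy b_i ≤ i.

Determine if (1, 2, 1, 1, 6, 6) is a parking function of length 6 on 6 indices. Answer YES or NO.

Sorted: b = (1, 1, 1, 2, 6, 6).
  b_1=1 ≤ 1
  b_2=1 ≤ 2
  b_3=1 ≤ 3
  b_4=2 ≤ 4
  b_5=6 > 5
  fails at i=5 ⇒ NO

NO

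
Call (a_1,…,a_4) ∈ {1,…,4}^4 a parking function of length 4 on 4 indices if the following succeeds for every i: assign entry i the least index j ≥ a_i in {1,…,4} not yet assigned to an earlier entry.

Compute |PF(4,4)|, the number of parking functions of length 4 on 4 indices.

125

|PF| = (5−4)·5^(4−1) = 1×125 = 125 [KW]
Example (2,1,2,1) → sorted (1,1,2,2): b_i ≤ i ∀i, a PF.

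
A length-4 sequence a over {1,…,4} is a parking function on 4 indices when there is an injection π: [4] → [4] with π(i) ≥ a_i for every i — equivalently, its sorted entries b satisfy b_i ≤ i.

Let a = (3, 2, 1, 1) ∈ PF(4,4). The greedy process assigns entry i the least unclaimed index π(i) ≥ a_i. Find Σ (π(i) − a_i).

Σπ = 10 ({1..4} each once); Σa = 3+2+1+1 = 7; disp = 10−7 = 3.

3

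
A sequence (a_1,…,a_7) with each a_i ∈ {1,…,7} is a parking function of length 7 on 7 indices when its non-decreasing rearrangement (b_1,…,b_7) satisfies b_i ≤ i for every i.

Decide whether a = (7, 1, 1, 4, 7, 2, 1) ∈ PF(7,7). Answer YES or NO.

NO

Sorted: b = (1, 1, 1, 2, 4, 7, 7).
  b_1=1 ≤ 1
  b_2=1 ≤ 2
  b_3=1 ≤ 3
  b_4=2 ≤ 4
  b_5=4 ≤ 5
  b_6=7 > 6
  fails at i=6 ⇒ NO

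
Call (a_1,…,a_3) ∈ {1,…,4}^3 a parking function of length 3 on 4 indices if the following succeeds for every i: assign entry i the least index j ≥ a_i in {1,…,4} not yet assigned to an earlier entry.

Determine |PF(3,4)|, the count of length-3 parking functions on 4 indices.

50

|PF(3,4)| = (5−3)·5^(3−1) = 2 · 25 = 50 [KW]
Example (2,3,4) → sorted (2,3,4): b_i ≤ 1+i ∀i, a PF.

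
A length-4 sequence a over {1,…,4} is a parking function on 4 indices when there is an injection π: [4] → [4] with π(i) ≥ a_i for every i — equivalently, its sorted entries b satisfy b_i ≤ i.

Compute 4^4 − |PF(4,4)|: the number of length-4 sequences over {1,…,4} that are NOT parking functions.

131

|PF(4,4)| = (4−4+1)·(4+1)^(4−1) = 1×125 = 125
E.g. (3,2,2,3) → sorted (2,2,3,3): b_1=2>1, not a PF.
So 256 − 125 = 131 fail.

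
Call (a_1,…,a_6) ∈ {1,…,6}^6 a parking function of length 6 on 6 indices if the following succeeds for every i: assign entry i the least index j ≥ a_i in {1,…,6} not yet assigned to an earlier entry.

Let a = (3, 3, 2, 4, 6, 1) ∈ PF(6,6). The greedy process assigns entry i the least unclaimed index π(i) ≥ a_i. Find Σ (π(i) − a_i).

Σπ = 6·7/2 = 21 (π permutes [6]); Σa = 3+3+2+4+6+1 = 19; disp = 21−19 = 2.

2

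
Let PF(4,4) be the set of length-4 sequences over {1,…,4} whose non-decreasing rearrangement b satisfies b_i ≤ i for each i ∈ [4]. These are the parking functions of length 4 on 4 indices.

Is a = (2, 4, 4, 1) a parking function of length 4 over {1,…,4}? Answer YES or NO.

NO

Order a: b = (1, 2, 4, 4).
  b_1=1 ≤ 1
  b_2=2 ≤ 2
  b_3=4 > 3
  fails at i=3 ⇒ NO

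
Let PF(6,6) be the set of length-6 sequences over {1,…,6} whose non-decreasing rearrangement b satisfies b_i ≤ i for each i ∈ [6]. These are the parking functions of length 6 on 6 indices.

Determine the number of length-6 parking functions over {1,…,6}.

#PF = 1·7^5 = 1 · 16807 = 16807 [KW]
One tuple (6,2,3,3,1,5) → sorted (1,2,3,3,5,6): b_i ≤ i ∀i, a PF.

16807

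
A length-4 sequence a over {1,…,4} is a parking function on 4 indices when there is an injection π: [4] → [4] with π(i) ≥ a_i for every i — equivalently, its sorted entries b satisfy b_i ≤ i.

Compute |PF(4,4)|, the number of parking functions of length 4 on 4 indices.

125

|PF| = (4+1−4)·(4+1)^{4−1} = 1 · 125 = 125 (Konheim–Weiss)
E.g. (2,3,3,1) → sorted (1,2,3,3): b_i ≤ i ∀i, a PF.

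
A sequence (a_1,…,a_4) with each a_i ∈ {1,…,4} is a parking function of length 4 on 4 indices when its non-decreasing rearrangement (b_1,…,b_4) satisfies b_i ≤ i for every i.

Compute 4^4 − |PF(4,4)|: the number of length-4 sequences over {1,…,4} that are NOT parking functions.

131

|PF(4,4)| = (4+1−4)·(4+1)^{4−1} = 1×125 = 125
Example (2,4,4,3) → sorted (2,3,4,4): b_1=2>1, not a PF.
So 256 − 125 = 131 fail.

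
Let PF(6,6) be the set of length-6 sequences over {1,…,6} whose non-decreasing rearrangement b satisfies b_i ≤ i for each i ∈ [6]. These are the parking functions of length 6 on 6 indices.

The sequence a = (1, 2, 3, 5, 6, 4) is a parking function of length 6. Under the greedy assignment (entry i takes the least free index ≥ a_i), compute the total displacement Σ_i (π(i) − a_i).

Σπ = 6·7/2 = 21 (π permutes [6]); Σa = 1+2+3+5+6+4 = 21; disp = 21−21 = 0.

0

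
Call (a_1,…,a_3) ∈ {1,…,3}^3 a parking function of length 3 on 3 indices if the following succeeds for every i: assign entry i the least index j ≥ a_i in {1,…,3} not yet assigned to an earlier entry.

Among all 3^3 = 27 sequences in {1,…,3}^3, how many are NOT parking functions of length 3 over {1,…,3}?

|PF| = 1·4^2 = 1 · 16 = 16 (Konheim–Weiss)
Example (3,2,2) → sorted (2,2,3): b_1=2>1, not a PF.
So 27 − 16 = 11 fail.

11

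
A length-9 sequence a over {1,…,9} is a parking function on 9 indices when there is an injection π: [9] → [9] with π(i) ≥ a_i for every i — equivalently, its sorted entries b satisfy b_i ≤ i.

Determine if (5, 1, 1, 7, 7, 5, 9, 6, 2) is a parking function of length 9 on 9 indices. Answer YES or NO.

NO

Sorted: b = (1, 1, 2, 5, 5, 6, 7, 7, 9).
  b_1=1 ≤ 1
  b_2=1 ≤ 2
  b_3=2 ≤ 3
  b_4=5 > 4
  fails at i=4 ⇒ NO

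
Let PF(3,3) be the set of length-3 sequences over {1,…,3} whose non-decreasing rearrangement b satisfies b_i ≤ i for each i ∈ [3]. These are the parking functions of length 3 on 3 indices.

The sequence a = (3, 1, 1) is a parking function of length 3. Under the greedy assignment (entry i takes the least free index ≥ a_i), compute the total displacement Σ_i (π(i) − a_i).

Σπ = 3·4/2 = 6 (π permutes [3]); Σa = 3+1+1 = 5; disp = 6−5 = 1.

1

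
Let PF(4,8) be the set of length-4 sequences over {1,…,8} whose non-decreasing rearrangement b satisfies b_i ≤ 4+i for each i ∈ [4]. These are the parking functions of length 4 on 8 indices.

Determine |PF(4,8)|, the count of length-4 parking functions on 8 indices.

#PF = (8−4+1)·(8+1)^(4−1) = 5×729 = 3645 [KW]
One tuple (6,8,3,4) → sorted (3,4,6,8): b_i ≤ 4+i ∀i, a PF.

3645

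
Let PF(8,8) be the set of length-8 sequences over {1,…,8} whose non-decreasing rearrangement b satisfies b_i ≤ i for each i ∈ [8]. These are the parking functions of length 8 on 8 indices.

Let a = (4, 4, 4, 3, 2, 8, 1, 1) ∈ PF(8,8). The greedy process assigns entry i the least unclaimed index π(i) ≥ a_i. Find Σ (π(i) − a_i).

Σπ = 36 ({1..8} each once); Σa = 4+4+4+3+2+8+1+1 = 27; disp = 36−27 = 9.

9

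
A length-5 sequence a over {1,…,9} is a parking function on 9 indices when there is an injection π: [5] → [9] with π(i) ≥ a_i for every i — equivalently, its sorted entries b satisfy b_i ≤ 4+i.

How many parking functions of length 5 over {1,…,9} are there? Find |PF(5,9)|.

#PF = (9+1−5)·(9+1)^{5−1} = 5 · 10000 = 50000 [KW]
Example (8,5,6,6,5) → sorted (5,5,6,6,8): b_i ≤ 4+i ∀i, a PF.

50000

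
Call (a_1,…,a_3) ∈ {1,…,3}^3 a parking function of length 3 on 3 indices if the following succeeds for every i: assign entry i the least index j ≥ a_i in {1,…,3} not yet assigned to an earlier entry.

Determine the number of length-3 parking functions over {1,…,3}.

16

Count = (3+1−3)·(3+1)^{3−1} = 1·16 = 16 (Konheim–Weiss)
E.g. (2,1,2) → sorted (1,2,2): b_i ≤ i ∀i, a PF.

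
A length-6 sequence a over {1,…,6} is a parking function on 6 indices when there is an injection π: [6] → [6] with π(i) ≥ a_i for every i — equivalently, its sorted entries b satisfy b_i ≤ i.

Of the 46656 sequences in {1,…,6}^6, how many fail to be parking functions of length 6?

Count = 1·7^5 = 1×16807 = 16807 (Pollak)
One tuple (4,5,6,5,6,3) → sorted (3,4,5,5,6,6): b_1=3>1, not a PF.
Total 46656; non-PF = 46656−16807 = 29849

29849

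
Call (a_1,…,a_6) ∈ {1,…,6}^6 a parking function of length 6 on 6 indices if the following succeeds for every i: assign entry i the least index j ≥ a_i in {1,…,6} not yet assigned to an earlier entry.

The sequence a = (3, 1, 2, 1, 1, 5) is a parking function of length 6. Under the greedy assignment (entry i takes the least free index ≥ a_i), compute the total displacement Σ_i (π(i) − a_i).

Σπ = 21 ({1..6} each once); Σa = 3+1+2+1+1+5 = 13; disp = 21−13 = 8.

8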